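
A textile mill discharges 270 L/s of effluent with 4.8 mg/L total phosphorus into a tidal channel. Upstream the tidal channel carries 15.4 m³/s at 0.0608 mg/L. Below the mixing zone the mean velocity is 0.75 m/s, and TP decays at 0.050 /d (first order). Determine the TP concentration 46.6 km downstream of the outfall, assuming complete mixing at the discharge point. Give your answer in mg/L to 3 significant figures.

0.137 mg/L

270 L/s = 0.27 m³/s.
After complete mixing, C₀ = (0.27·4.8 + 15.4·0.0608) / 15.67 = 0.1425 mg/L.
Travel time t = 4.66e+04 m / 0.75 m/s = 6.213e+04 s = 0.7191 d.
C = 0.1425·exp(−0.050·0.7191) = 0.1425·0.9647 = 0.1374 mg/L.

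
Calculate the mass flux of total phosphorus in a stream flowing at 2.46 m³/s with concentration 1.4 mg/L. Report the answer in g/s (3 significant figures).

3.44 g/s

Mass flux = Q·C = 2.46 m³/s × 1.4 g/m³ = 3.444 g/s.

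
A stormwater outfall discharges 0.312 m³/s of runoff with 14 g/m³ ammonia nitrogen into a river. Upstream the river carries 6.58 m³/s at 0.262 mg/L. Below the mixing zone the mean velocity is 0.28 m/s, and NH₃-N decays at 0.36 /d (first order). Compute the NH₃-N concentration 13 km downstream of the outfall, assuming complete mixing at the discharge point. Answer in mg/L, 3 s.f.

After complete mixing, C₀ = (0.312·14 + 6.58·0.262) / 6.892 = 0.8839 mg/L.
Travel time t = 1.3e+04 m / 0.28 m/s = 4.643e+04 s = 0.5374 d.
C = 0.8839·exp(−0.36·0.5374) = 0.8839·0.8241 = 0.7284 mg/L.

0.728 mg/L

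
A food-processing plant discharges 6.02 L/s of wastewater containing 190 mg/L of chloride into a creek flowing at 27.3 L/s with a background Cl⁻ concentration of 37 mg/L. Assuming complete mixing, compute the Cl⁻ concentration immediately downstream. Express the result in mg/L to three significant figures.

64.6 mg/L

6.02 L/s = 0.00602 m³/s.
27.3 L/s = 0.0273 m³/s.
Conservation of mass across the mixing zone: C = (0.00602·190 + 0.0273·37) / (0.00602 + 0.0273) = 2.154/0.03332 = 64.64 mg/L.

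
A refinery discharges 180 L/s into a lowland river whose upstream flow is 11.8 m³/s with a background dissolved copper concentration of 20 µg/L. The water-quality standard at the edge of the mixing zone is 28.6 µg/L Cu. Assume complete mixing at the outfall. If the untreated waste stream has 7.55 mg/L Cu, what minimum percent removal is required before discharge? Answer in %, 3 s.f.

92.2 %

180 L/s = 0.18 m³/s.
20 µg/L = 0.02 mg/L.
28.6 µg/L = 0.0286 mg/L.
Mass balance: 0.0286·11.98 = 0.18·Cₑ + 11.8·0.02.
Cₑ = (0.3426 − 0.236) / 0.18 = 0.5924 mg/L.
Required removal = 1 − 0.5924/7.55 = 92.15 %.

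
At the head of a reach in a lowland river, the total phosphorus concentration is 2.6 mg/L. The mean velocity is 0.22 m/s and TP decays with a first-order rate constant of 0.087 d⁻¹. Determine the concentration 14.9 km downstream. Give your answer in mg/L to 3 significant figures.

Travel time t = 14.9 km / 0.22 m/s = 1.49e+04/0.22 = 6.773e+04 s = 0.7839 d.
First-order decay: C = 2.6·exp(−0.087·0.7839) = 2.6·0.9341 = 2.429 mg/L.

2.43 mg/L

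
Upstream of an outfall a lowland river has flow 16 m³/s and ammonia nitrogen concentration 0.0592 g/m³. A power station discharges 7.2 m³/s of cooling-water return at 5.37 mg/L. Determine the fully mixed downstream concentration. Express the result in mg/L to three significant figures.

Conservation of mass across the mixing zone: C = (7.2·5.37 + 16·0.0592) / (7.2 + 16) = 39.61/23.2 = 1.707 mg/L.

1.71 mg/L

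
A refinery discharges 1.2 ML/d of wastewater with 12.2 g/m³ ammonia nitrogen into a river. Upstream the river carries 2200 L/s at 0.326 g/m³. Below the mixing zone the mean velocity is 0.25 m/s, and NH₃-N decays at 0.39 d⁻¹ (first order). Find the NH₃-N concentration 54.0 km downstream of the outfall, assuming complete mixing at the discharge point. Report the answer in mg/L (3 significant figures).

1.2 ML/d = 0.01389 m³/s.
2200 L/s = 2.2 m³/s.
After complete mixing, C₀ = (0.01389·12.2 + 2.2·0.326) / 2.214 = 0.4005 mg/L.
Travel time t = 5.4e+04 m / 0.25 m/s = 2.16e+05 s = 2.5 d.
C = 0.4005·exp(−0.39·2.5) = 0.4005·0.3772 = 0.1511 mg/L.

0.151 mg/L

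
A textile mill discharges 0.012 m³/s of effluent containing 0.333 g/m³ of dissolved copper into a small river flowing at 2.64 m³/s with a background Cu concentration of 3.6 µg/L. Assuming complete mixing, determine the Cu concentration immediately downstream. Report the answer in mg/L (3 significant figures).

0.00509 mg/L

3.6 µg/L = 0.0036 mg/L.
Conservation of mass across the mixing zone: C = (0.012·0.333 + 2.64·0.0036) / (0.012 + 2.64) = 0.0135/2.652 = 0.00509 mg/L.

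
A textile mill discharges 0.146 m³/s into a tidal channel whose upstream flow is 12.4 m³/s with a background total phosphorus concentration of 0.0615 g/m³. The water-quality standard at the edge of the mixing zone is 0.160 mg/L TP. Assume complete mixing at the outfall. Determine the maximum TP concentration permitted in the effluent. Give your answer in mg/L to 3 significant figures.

8.53 mg/L

Mass balance: 0.16·12.55 = 0.146·Cₑ + 12.4·0.0615.
Cₑ = (2.007 − 0.7626) / 0.146 = 8.526 mg/L.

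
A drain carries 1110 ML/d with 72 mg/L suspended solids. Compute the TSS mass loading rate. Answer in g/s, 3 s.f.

925 g/s

1110 ML/d = 12.85 m³/s.
Mass flux = Q·C = 12.85 m³/s × 72 g/m³ = 925 g/s.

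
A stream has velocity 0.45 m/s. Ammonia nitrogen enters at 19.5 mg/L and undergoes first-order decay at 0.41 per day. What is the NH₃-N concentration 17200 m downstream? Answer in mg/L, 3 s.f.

Travel time t = 17200 m / 0.45 m/s = 1.72e+04/0.45 = 3.822e+04 s = 0.4424 d.
First-order decay: C = 19.5·exp(−0.41·0.4424) = 19.5·0.8341 = 16.27 mg/L.

16.3 mg/L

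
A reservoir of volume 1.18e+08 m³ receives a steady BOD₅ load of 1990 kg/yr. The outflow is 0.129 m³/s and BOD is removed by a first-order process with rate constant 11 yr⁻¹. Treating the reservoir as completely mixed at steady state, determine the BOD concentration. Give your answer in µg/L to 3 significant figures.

Outflow Q = 0.129 m³/s × 3.156e+07 s/yr = 4.071e+06 m³/yr.
Steady-state CSTR mass balance: W = Q·C + k·V·C, so C = W/(Q + kV).
Q + kV = 4.071e+06 + 11·1.18e+08 = 1.302e+09 m³/yr.
C = 1990/1.302e+09 = 1.528e-06 kg/m³ = 0.001528 mg/L = 1.528 µg/L.

1.53 µg/L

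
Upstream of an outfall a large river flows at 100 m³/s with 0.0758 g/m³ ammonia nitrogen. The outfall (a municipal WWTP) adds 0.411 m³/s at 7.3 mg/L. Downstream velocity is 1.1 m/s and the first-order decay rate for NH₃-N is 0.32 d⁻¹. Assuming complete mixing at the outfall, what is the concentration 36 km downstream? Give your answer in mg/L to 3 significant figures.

After complete mixing, C₀ = (0.411·7.3 + 100·0.0758) / 100.4 = 0.1054 mg/L.
Travel time t = 3.6e+04 m / 1.1 m/s = 3.273e+04 s = 0.3788 d.
C = 0.1054·exp(−0.32·0.3788) = 0.1054·0.8858 = 0.09334 mg/L.

0.0933 mg/L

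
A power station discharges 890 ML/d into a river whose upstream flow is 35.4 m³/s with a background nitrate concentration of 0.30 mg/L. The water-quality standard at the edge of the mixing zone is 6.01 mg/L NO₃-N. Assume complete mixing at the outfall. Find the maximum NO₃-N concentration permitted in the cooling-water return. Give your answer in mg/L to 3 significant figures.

890 ML/d = 10.3 m³/s.
Mass balance: 6.01·45.7 = 10.3·Cₑ + 35.4·0.3.
Cₑ = (274.7 − 10.62) / 10.3 = 25.63 mg/L.

25.6 mg/L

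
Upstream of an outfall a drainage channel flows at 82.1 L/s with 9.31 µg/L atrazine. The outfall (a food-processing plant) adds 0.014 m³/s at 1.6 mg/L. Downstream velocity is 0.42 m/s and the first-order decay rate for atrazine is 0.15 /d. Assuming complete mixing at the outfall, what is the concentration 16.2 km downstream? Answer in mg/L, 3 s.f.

0.225 mg/L

82.1 L/s = 0.0821 m³/s.
9.31 µg/L = 0.00931 mg/L.
After complete mixing, C₀ = (0.014·1.6 + 0.0821·0.00931) / 0.0961 = 0.241 mg/L.
Travel time t = 1.62e+04 m / 0.42 m/s = 3.857e+04 s = 0.4464 d.
C = 0.241·exp(−0.15·0.4464) = 0.241·0.9352 = 0.2254 mg/L.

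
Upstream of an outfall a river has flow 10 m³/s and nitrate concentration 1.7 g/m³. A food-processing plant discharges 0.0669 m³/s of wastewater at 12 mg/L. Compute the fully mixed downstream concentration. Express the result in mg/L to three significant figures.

By mass balance at complete mixing, C = (0.0669·12 + 10·1.7) / (0.0669 + 10) = 17.8/10.07 = 1.768 mg/L.

1.77 mg/L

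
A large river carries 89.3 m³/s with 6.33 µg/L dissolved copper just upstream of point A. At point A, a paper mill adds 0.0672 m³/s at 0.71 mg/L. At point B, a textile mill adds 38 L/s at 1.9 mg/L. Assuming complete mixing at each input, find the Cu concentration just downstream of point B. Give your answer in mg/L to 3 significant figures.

0.00766 mg/L

6.33 µg/L = 0.00633 mg/L.
After input A: C = (89.3·0.00633 + 0.0672·0.71) / 89.37 = 0.006859 mg/L.
38 L/s = 0.038 m³/s.
After input B: C = (89.37·0.006859 + 0.038·1.9) / 89.41 = 0.007664 mg/L.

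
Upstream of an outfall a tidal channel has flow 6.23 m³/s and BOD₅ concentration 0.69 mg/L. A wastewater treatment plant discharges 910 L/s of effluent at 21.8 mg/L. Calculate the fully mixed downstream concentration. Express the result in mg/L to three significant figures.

910 L/s = 0.91 m³/s.
Conservation of mass across the mixing zone: C = (0.91·21.8 + 6.23·0.69) / (0.91 + 6.23) = 24.14/7.14 = 3.38 mg/L.

3.38 mg/L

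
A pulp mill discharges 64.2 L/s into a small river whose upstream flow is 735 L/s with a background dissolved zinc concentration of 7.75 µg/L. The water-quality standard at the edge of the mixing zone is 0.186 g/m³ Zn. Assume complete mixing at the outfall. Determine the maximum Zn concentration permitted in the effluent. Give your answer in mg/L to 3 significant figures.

2.23 mg/L

64.2 L/s = 0.0642 m³/s.
735 L/s = 0.735 m³/s.
7.75 µg/L = 0.00775 mg/L.
Mass balance: 0.186·0.7992 = 0.0642·Cₑ + 0.735·0.00775.
Cₑ = (0.1487 − 0.005696) / 0.0642 = 2.227 mg/L.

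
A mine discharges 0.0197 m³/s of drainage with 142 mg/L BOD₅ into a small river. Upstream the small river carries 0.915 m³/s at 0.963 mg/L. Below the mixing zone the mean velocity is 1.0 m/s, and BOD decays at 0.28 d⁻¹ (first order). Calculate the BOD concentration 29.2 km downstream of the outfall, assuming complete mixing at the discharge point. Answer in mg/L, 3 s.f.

After complete mixing, C₀ = (0.0197·142 + 0.915·0.963) / 0.9347 = 3.936 mg/L.
Travel time t = 2.92e+04 m / 1.0 m/s = 2.92e+04 s = 0.338 d.
C = 3.936·exp(−0.28·0.338) = 3.936·0.9097 = 3.58 mg/L.

3.58 mg/L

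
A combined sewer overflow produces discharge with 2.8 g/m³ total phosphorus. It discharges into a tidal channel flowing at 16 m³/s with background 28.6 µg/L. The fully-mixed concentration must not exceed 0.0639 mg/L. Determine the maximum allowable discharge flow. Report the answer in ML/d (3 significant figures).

28.6 µg/L = 0.0286 mg/L.
Mass balance at complete mixing: C_std·(Q_w + Q_r) = Q_w·C_e + Q_r·C_b.
Rearranging, Q_w = Q_r·(C_std − C_b)/(C_e − C_std) = 16·(0.0639 − 0.0286) / (2.8 − 0.0639) = 0.2064 m³/s.
= 17.84 ML/d.

17.8 ML/d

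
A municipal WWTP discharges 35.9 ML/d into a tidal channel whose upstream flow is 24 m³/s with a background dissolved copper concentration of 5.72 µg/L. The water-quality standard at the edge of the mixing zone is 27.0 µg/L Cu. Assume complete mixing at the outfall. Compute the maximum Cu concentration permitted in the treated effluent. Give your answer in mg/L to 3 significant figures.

35.9 ML/d = 0.4155 m³/s.
5.72 µg/L = 0.00572 mg/L.
27.0 µg/L = 0.027 mg/L.
Mass balance: 0.027·24.42 = 0.4155·Cₑ + 24·0.00572.
Cₑ = (0.6592 − 0.1373) / 0.4155 = 1.256 mg/L.

1.26 mg/L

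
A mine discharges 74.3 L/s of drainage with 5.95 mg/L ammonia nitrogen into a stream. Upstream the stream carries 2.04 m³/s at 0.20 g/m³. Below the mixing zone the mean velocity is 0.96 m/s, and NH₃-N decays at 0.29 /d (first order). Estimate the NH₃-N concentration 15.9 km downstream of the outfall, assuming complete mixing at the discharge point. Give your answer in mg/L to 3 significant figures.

74.3 L/s = 0.0743 m³/s.
After complete mixing, C₀ = (0.0743·5.95 + 2.04·0.2) / 2.114 = 0.4021 mg/L.
Travel time t = 1.59e+04 m / 0.96 m/s = 1.656e+04 s = 0.1917 d.
C = 0.4021·exp(−0.29·0.1917) = 0.4021·0.9459 = 0.3803 mg/L.

0.380 mg/L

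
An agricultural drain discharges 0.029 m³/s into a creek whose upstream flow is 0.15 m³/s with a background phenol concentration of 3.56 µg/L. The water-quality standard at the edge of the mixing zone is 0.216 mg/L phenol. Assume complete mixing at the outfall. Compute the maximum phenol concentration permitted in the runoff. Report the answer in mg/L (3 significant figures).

1.31 mg/L

3.56 µg/L = 0.00356 mg/L.
Mass balance: 0.216·0.179 = 0.029·Cₑ + 0.15·0.00356.
Cₑ = (0.03866 − 0.000534) / 0.029 = 1.315 mg/L.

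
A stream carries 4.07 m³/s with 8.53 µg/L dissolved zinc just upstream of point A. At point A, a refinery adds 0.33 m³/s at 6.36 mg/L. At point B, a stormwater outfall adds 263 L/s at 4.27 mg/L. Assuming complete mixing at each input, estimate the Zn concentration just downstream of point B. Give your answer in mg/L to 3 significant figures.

0.698 mg/L

8.53 µg/L = 0.00853 mg/L.
After input A: C = (4.07·0.00853 + 0.33·6.36) / 4.4 = 0.4849 mg/L.
263 L/s = 0.263 m³/s.
After input B: C = (4.4·0.4849 + 0.263·4.27) / 4.663 = 0.6984 mg/L.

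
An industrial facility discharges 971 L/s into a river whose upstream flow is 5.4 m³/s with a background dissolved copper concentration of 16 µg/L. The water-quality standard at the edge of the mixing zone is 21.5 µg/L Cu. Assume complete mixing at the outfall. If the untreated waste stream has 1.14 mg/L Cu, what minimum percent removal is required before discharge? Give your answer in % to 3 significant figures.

95.4 %

971 L/s = 0.971 m³/s.
16 µg/L = 0.016 mg/L.
21.5 µg/L = 0.0215 mg/L.
Mass balance: 0.0215·6.371 = 0.971·Cₑ + 5.4·0.016.
Cₑ = (0.137 − 0.0864) / 0.971 = 0.05209 mg/L.
Required removal = 1 − 0.05209/1.14 = 95.43 %.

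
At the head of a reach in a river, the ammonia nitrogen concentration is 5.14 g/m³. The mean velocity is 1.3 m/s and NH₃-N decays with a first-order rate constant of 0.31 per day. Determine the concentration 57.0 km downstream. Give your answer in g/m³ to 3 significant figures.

4.39 g/m³

Travel time t = 57.0 km / 1.3 m/s = 5.7e+04/1.3 = 4.385e+04 s = 0.5075 d.
First-order decay: C = 5.14·exp(−0.31·0.5075) = 5.14·0.8544 = 4.392 g/m³.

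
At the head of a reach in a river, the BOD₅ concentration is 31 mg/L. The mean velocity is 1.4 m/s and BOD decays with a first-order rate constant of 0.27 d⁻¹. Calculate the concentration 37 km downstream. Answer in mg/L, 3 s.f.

28.5 mg/L

Travel time t = 37 km / 1.4 m/s = 3.7e+04/1.4 = 2.643e+04 s = 0.3059 d.
First-order decay: C = 31·exp(−0.27·0.3059) = 31·0.9207 = 28.54 mg/L.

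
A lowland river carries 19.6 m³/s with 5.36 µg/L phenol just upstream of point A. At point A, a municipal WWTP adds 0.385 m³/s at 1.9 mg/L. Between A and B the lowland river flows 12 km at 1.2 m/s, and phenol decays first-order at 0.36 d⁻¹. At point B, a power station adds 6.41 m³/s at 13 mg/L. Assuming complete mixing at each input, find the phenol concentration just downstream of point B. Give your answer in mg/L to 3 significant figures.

3.19 mg/L

5.36 µg/L = 0.00536 mg/L.
After input A: C = (19.6·0.00536 + 0.385·1.9) / 19.99 = 0.04186 mg/L.
Over the 12 km reach to input B (t = 1e+04 s = 0.1157 d), decay gives C = 0.04186·exp(−0.36·0.1157) = 0.04015 mg/L.
After input B: C = (19.99·0.04015 + 6.41·13) / 26.4 = 3.187 mg/L.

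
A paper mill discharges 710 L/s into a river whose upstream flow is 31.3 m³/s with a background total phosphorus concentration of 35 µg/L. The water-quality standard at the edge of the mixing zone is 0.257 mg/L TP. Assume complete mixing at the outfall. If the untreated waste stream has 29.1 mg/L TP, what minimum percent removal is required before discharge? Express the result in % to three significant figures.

710 L/s = 0.71 m³/s.
35 µg/L = 0.035 mg/L.
Mass balance: 0.257·32.01 = 0.71·Cₑ + 31.3·0.035.
Cₑ = (8.227 − 1.096) / 0.71 = 10.04 mg/L.
Required removal = 1 − 10.04/29.1 = 65.49 %.

65.5 %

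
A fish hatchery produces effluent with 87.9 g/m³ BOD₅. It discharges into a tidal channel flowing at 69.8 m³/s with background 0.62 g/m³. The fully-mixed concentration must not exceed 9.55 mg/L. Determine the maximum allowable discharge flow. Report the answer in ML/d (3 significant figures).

687 ML/d

Mass balance at complete mixing: C_std·(Q_w + Q_r) = Q_w·C_e + Q_r·C_b.
Rearranging, Q_w = Q_r·(C_std − C_b)/(C_e − C_std) = 69.8·(9.55 − 0.62) / (87.9 − 9.55) = 7.956 m³/s.
= 687.4 ML/d.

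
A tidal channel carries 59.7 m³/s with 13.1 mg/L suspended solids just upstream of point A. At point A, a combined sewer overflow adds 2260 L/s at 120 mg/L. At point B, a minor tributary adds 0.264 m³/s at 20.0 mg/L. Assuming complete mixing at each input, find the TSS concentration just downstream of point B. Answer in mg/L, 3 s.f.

17.0 mg/L

2260 L/s = 2.26 m³/s.
After input A: C = (59.7·13.1 + 2.26·120) / 61.96 = 17 mg/L.
After input B: C = (61.96·17 + 0.264·20) / 62.22 = 17.01 mg/L.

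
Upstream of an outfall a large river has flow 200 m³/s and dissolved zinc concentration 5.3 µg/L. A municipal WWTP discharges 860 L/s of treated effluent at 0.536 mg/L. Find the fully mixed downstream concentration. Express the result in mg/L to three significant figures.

0.00757 mg/L

860 L/s = 0.86 m³/s.
5.3 µg/L = 0.0053 mg/L.
Flow-weighted mixing gives C = (0.86·0.536 + 200·0.0053) / (0.86 + 200) = 1.521/200.9 = 0.007572 mg/L.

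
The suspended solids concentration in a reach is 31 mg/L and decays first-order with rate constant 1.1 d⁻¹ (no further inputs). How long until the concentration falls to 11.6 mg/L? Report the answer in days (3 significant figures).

0.894 d

t = ln(C₀/C)/k = ln(31/11.6)/1.1 = 0.983/1.1 = 0.8936 d.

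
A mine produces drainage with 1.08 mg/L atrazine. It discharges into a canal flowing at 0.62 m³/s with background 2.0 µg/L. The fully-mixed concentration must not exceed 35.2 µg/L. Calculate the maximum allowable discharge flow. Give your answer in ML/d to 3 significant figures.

2.0 µg/L = 0.002 mg/L.
35.2 µg/L = 0.0352 mg/L.
Mass balance at complete mixing: C_std·(Q_w + Q_r) = Q_w·C_e + Q_r·C_b.
Rearranging, Q_w = Q_r·(C_std − C_b)/(C_e − C_std) = 0.62·(0.0352 − 0.002) / (1.08 − 0.0352) = 0.0197 m³/s.
= 1.702 ML/d.

1.70 ML/d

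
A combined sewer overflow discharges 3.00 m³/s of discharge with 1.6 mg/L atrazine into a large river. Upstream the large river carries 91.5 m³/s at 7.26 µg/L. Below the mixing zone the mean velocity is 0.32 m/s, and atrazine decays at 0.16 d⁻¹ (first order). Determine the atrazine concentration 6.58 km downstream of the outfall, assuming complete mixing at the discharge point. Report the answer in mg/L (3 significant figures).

7.26 µg/L = 0.00726 mg/L.
After complete mixing, C₀ = (3·1.6 + 91.5·0.00726) / 94.5 = 0.05782 mg/L.
Travel time t = 6580 m / 0.32 m/s = 2.056e+04 s = 0.238 d.
C = 0.05782·exp(−0.16·0.238) = 0.05782·0.9626 = 0.05566 mg/L.

0.0557 mg/L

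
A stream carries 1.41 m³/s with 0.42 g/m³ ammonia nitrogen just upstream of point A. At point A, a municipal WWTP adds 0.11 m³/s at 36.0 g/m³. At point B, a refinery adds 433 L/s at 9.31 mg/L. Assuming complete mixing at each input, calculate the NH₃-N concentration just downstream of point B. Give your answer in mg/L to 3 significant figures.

4.39 mg/L

After input A: C = (1.41·0.42 + 0.11·36) / 1.52 = 2.995 mg/L.
433 L/s = 0.433 m³/s.
After input B: C = (1.52·2.995 + 0.433·9.31) / 1.953 = 4.395 mg/L.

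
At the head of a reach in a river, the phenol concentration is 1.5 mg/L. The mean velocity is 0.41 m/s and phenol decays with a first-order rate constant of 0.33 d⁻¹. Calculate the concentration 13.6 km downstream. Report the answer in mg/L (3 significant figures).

1.32 mg/L

Travel time t = 13.6 km / 0.41 m/s = 1.36e+04/0.41 = 3.317e+04 s = 0.3839 d.
First-order decay: C = 1.5·exp(−0.33·0.3839) = 1.5·0.881 = 1.322 mg/L.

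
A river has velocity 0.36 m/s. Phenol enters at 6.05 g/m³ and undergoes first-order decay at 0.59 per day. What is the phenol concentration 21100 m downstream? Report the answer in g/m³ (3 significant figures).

4.05 g/m³

Travel time t = 21100 m / 0.36 m/s = 2.11e+04/0.36 = 5.861e+04 s = 0.6784 d.
First-order decay: C = 6.05·exp(−0.59·0.6784) = 6.05·0.6702 = 4.054 g/m³.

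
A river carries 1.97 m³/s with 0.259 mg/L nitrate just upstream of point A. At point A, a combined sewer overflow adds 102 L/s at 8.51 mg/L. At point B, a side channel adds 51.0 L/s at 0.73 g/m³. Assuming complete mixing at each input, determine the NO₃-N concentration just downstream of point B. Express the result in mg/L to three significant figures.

0.667 mg/L

102 L/s = 0.102 m³/s.
After input A: C = (1.97·0.259 + 0.102·8.51) / 2.072 = 0.6652 mg/L.
51.0 L/s = 0.051 m³/s.
After input B: C = (2.072·0.6652 + 0.051·0.73) / 2.123 = 0.6667 mg/L.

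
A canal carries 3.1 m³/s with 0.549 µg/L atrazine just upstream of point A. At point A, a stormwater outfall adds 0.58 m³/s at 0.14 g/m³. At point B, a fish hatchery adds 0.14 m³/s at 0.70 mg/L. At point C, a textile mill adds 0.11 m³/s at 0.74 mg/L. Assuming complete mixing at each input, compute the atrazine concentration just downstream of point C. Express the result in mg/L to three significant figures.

0.0667 mg/L

0.549 µg/L = 0.000549 mg/L.
After input A: C = (3.1·0.000549 + 0.58·0.14) / 3.68 = 0.02253 mg/L.
After input B: C = (3.68·0.02253 + 0.14·0.7) / 3.82 = 0.04736 mg/L.
After input C: C = (3.82·0.04736 + 0.11·0.74) / 3.93 = 0.06674 mg/L.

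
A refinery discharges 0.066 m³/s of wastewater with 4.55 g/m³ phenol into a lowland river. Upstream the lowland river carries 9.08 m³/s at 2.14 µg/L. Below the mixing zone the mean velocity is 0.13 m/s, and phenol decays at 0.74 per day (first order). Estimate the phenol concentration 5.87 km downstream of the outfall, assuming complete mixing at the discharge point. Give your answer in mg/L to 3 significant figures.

0.0237 mg/L

2.14 µg/L = 0.00214 mg/L.
After complete mixing, C₀ = (0.066·4.55 + 9.08·0.00214) / 9.146 = 0.03496 mg/L.
Travel time t = 5870 m / 0.13 m/s = 4.515e+04 s = 0.5226 d.
C = 0.03496·exp(−0.74·0.5226) = 0.03496·0.6793 = 0.02375 mg/L.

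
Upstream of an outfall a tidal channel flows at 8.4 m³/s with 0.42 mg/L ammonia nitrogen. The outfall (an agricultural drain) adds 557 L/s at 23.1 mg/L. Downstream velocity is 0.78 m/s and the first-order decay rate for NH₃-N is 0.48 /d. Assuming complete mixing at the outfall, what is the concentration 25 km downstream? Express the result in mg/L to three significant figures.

1.53 mg/L

557 L/s = 0.557 m³/s.
After complete mixing, C₀ = (0.557·23.1 + 8.4·0.42) / 8.957 = 1.83 mg/L.
Travel time t = 2.5e+04 m / 0.78 m/s = 3.205e+04 s = 0.371 d.
C = 1.83·exp(−0.48·0.371) = 1.83·0.8369 = 1.532 mg/L.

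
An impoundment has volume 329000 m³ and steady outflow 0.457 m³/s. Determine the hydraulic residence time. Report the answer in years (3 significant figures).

Q = 0.457 m³/s × 3.156e+07 s/yr = 1.442e+07 m³/yr.
Hydraulic residence time τ = V/Q = 329000/1.442e+07 = 0.02281 yr.

0.0228 yr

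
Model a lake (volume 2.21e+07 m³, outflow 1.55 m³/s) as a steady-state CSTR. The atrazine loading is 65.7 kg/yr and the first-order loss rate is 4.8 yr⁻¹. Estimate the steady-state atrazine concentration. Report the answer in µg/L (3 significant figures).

0.424 µg/L

Outflow Q = 1.55 m³/s × 3.156e+07 s/yr = 4.891e+07 m³/yr.
Steady-state CSTR mass balance: W = Q·C + k·V·C, so C = W/(Q + kV).
Q + kV = 4.891e+07 + 4.8·2.21e+07 = 1.55e+08 m³/yr.
C = 65.7/1.55e+08 = 4.239e-07 kg/m³ = 0.0004239 mg/L = 0.4239 µg/L.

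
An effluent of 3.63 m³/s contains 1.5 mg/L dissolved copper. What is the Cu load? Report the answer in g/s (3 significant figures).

Mass flux = Q·C = 3.63 m³/s × 1.5 g/m³ = 5.445 g/s.

5.45 g/s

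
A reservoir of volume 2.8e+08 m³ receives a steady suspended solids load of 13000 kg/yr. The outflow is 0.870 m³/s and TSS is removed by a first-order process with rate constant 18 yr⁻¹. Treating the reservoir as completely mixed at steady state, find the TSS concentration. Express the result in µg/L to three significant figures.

Outflow Q = 0.870 m³/s × 3.156e+07 s/yr = 2.746e+07 m³/yr.
Steady-state CSTR mass balance: W = Q·C + k·V·C, so C = W/(Q + kV).
Q + kV = 2.746e+07 + 18·2.8e+08 = 5.067e+09 m³/yr.
C = 13000/5.067e+09 = 2.565e-06 kg/m³ = 0.002565 mg/L = 2.565 µg/L.

2.57 µg/L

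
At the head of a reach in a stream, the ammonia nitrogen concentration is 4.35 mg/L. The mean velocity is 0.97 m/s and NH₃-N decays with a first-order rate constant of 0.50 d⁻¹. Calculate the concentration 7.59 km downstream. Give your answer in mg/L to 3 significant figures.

4.16 mg/L

Travel time t = 7.59 km / 0.97 m/s = 7590/0.97 = 7825 s = 0.09056 d.
First-order decay: C = 4.35·exp(−0.50·0.09056) = 4.35·0.9557 = 4.157 mg/L.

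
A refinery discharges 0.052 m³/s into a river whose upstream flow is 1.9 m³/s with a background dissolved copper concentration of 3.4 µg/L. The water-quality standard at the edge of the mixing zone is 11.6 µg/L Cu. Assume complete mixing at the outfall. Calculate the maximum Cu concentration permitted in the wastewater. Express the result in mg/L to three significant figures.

0.311 mg/L

3.4 µg/L = 0.0034 mg/L.
11.6 µg/L = 0.0116 mg/L.
Mass balance: 0.0116·1.952 = 0.052·Cₑ + 1.9·0.0034.
Cₑ = (0.02264 − 0.00646) / 0.052 = 0.3112 mg/L.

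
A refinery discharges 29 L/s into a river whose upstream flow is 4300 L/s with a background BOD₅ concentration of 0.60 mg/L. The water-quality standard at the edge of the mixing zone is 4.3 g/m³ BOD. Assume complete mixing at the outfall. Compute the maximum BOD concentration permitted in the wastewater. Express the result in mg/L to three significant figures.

553 mg/L

29 L/s = 0.029 m³/s.
4300 L/s = 4.3 m³/s.
Mass balance: 4.3·4.329 = 0.029·Cₑ + 4.3·0.6.
Cₑ = (18.61 − 2.58) / 0.029 = 552.9 mg/L.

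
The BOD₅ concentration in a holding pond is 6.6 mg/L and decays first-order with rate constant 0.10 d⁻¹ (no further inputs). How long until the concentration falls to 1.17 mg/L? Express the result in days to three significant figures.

17.3 d

t = ln(C₀/C)/k = ln(6.6/1.17)/0.10 = 1.73/0.10 = 17.3 d.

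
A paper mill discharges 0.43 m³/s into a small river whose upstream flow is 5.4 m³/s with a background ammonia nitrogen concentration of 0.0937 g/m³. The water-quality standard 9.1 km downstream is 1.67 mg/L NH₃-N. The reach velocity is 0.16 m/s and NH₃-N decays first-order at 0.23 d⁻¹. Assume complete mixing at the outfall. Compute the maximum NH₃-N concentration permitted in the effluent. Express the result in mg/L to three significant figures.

25.2 mg/L

Travel time to the compliance point: t = 9100/0.16 = 5.688e+04 s = 0.6583 d; decay factor exp(−0.23·0.6583) = 0.8595.
So the concentration just after mixing may be at most 1.67/0.8595 = 1.943 mg/L.
Mass balance: 1.943·5.83 = 0.43·Cₑ + 5.4·0.0937.
Cₑ = (11.33 − 0.506) / 0.43 = 25.17 mg/L.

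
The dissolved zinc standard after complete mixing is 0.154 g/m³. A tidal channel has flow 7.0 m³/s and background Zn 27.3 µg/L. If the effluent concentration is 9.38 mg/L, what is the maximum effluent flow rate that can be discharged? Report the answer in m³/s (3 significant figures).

27.3 µg/L = 0.0273 mg/L.
Mass balance at complete mixing: C_std·(Q_w + Q_r) = Q_w·C_e + Q_r·C_b.
Rearranging, Q_w = Q_r·(C_std − C_b)/(C_e − C_std) = 7.0·(0.154 − 0.0273) / (9.38 − 0.154) = 0.09613 m³/s.

0.0961 m³/s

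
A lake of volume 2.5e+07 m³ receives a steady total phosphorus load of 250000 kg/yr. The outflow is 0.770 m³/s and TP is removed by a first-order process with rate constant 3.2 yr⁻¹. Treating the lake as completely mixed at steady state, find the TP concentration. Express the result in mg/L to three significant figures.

Outflow Q = 0.770 m³/s × 3.156e+07 s/yr = 2.43e+07 m³/yr.
Steady-state CSTR mass balance: W = Q·C + k·V·C, so C = W/(Q + kV).
Q + kV = 2.43e+07 + 3.2·2.5e+07 = 1.043e+08 m³/yr.
C = 250000/1.043e+08 = 0.002397 kg/m³ = 2.397 mg/L.

2.40 mg/L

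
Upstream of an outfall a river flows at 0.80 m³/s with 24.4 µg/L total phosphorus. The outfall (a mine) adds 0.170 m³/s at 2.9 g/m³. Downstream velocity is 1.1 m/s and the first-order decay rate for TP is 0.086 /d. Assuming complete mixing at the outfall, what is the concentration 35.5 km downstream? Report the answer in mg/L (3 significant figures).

24.4 µg/L = 0.0244 mg/L.
After complete mixing, C₀ = (0.17·2.9 + 0.8·0.0244) / 0.97 = 0.5284 mg/L.
Travel time t = 3.55e+04 m / 1.1 m/s = 3.227e+04 s = 0.3735 d.
C = 0.5284·exp(−0.086·0.3735) = 0.5284·0.9684 = 0.5117 mg/L.

0.512 mg/L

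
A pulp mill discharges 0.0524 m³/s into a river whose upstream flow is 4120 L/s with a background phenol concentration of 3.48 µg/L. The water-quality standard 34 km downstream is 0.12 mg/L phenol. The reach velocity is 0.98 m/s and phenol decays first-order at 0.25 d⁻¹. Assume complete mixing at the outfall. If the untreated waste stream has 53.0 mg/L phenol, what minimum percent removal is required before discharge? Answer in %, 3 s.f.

4120 L/s = 4.12 m³/s.
3.48 µg/L = 0.00348 mg/L.
Travel time to the compliance point: t = 3.4e+04/0.98 = 3.469e+04 s = 0.4015 d; decay factor exp(−0.25·0.4015) = 0.9045.
So the concentration just after mixing may be at most 0.12/0.9045 = 0.1327 mg/L.
Mass balance: 0.1327·4.172 = 0.0524·Cₑ + 4.12·0.00348.
Cₑ = (0.5536 − 0.01434) / 0.0524 = 10.29 mg/L.
Required removal = 1 − 10.29/53.0 = 80.58 %.

80.6 %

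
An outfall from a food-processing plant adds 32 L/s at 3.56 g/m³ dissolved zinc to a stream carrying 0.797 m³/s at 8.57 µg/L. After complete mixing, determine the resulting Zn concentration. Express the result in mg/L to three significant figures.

0.146 mg/L

32 L/s = 0.032 m³/s.
8.57 µg/L = 0.00857 mg/L.
Conservation of mass across the mixing zone: C = (0.032·3.56 + 0.797·0.00857) / (0.032 + 0.797) = 0.1208/0.829 = 0.1457 mg/L.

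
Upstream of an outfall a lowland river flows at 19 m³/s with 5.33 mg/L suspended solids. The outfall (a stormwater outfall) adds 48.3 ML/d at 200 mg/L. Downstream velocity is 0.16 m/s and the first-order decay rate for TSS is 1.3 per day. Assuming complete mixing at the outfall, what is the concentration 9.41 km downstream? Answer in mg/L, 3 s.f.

48.3 ML/d = 0.559 m³/s.
After complete mixing, C₀ = (0.559·200 + 19·5.33) / 19.56 = 10.89 mg/L.
Travel time t = 9410 m / 0.16 m/s = 5.881e+04 s = 0.6807 d.
C = 10.89·exp(−1.3·0.6807) = 10.89·0.4128 = 4.497 mg/L.

4.50 mg/L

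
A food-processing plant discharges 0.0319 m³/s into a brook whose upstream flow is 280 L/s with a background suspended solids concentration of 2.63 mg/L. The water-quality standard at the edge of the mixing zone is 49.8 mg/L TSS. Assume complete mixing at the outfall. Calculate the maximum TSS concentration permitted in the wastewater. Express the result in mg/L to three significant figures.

464 mg/L

280 L/s = 0.28 m³/s.
Mass balance: 49.8·0.3119 = 0.0319·Cₑ + 0.28·2.63.
Cₑ = (15.53 − 0.7364) / 0.0319 = 463.8 mg/L.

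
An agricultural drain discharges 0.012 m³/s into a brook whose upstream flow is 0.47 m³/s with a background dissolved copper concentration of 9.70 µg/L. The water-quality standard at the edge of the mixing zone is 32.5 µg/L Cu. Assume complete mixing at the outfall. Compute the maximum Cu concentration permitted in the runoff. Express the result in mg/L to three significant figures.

0.925 mg/L

9.70 µg/L = 0.0097 mg/L.
32.5 µg/L = 0.0325 mg/L.
Mass balance: 0.0325·0.482 = 0.012·Cₑ + 0.47·0.0097.
Cₑ = (0.01566 − 0.004559) / 0.012 = 0.9255 mg/L.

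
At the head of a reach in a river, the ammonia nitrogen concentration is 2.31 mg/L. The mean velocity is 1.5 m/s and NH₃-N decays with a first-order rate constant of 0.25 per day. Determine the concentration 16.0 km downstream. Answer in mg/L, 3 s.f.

Travel time t = 16.0 km / 1.5 m/s = 1.6e+04/1.5 = 1.067e+04 s = 0.1235 d.
First-order decay: C = 2.31·exp(−0.25·0.1235) = 2.31·0.9696 = 2.24 mg/L.

2.24 mg/L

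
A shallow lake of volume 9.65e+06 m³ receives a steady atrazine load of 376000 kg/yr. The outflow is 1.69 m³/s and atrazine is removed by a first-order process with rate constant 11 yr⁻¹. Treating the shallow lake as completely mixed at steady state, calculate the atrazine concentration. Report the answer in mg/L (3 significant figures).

Outflow Q = 1.69 m³/s × 3.156e+07 s/yr = 5.333e+07 m³/yr.
Steady-state CSTR mass balance: W = Q·C + k·V·C, so C = W/(Q + kV).
Q + kV = 5.333e+07 + 11·9.65e+06 = 1.595e+08 m³/yr.
C = 376000/1.595e+08 = 0.002358 kg/m³ = 2.358 mg/L.

2.36 mg/L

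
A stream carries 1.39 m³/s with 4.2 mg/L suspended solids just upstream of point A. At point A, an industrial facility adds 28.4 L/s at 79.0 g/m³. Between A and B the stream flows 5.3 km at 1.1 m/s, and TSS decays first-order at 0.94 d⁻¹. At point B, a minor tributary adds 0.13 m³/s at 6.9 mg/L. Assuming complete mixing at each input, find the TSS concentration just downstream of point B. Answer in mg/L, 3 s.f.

5.53 mg/L

28.4 L/s = 0.0284 m³/s.
After input A: C = (1.39·4.2 + 0.0284·79) / 1.418 = 5.698 mg/L.
Over the 5.3 km reach to input B (t = 4818 s = 0.05577 d), decay gives C = 5.698·exp(−0.94·0.05577) = 5.407 mg/L.
After input B: C = (1.418·5.407 + 0.13·6.9) / 1.548 = 5.532 mg/L.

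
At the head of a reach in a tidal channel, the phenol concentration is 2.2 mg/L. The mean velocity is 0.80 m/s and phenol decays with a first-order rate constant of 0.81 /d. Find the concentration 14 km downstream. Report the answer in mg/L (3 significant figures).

1.87 mg/L

Travel time t = 14 km / 0.80 m/s = 1.4e+04/0.80 = 1.75e+04 s = 0.2025 d.
First-order decay: C = 2.2·exp(−0.81·0.2025) = 2.2·0.8487 = 1.867 mg/L.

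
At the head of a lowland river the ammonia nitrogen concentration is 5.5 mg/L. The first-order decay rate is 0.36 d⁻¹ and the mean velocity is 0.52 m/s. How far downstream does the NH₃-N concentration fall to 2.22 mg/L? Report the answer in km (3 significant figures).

From C = C₀·e^(−kt), t = ln(C₀/C)/k = ln(5.5/2.22)/0.36 = 0.9072/0.36 = 2.52 d.
Distance = v·t = 0.52 m/s × 2.177e+05 s = 1.132e+05 m = 113.2 km.

113 km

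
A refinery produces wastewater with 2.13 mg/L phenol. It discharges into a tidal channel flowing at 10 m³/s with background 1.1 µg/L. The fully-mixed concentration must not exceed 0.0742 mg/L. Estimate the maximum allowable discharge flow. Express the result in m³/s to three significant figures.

0.356 m³/s

1.1 µg/L = 0.0011 mg/L.
Mass balance at complete mixing: C_std·(Q_w + Q_r) = Q_w·C_e + Q_r·C_b.
Rearranging, Q_w = Q_r·(C_std − C_b)/(C_e − C_std) = 10·(0.0742 − 0.0011) / (2.13 − 0.0742) = 0.3556 m³/s.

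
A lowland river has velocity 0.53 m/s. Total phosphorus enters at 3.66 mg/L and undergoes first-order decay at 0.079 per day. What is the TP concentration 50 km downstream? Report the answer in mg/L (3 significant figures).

3.36 mg/L

Travel time t = 50 km / 0.53 m/s = 5e+04/0.53 = 9.434e+04 s = 1.092 d.
First-order decay: C = 3.66·exp(−0.079·1.092) = 3.66·0.9174 = 3.358 mg/L.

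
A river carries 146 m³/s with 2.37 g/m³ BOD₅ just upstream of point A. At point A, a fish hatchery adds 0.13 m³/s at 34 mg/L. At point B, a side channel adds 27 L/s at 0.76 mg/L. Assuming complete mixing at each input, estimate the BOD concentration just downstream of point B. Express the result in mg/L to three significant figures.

2.40 mg/L

After input A: C = (146·2.37 + 0.13·34) / 146.1 = 2.398 mg/L.
27 L/s = 0.027 m³/s.
After input B: C = (146.1·2.398 + 0.027·0.76) / 146.2 = 2.398 mg/L.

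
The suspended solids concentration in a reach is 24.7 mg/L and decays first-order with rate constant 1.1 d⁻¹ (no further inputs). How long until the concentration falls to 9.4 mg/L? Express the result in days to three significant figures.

0.878 d

t = ln(C₀/C)/k = ln(24.7/9.4)/1.1 = 0.9661/1.1 = 0.8783 d.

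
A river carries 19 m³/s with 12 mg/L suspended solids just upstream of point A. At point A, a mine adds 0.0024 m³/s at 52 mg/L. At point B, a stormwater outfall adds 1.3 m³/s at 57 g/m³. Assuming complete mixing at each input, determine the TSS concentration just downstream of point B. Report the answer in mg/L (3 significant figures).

After input A: C = (19·12 + 0.0024·52) / 19 = 12.01 mg/L.
After input B: C = (19·12.01 + 1.3·57) / 20.3 = 14.89 mg/L.

14.9 mg/L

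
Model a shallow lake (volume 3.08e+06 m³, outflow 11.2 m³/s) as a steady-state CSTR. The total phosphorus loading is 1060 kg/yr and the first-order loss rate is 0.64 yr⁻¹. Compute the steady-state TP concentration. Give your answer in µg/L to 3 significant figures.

2.98 µg/L

Outflow Q = 11.2 m³/s × 3.156e+07 s/yr = 3.534e+08 m³/yr.
Steady-state CSTR mass balance: W = Q·C + k·V·C, so C = W/(Q + kV).
Q + kV = 3.534e+08 + 0.64·3.08e+06 = 3.554e+08 m³/yr.
C = 1060/3.554e+08 = 2.982e-06 kg/m³ = 0.002982 mg/L = 2.982 µg/L.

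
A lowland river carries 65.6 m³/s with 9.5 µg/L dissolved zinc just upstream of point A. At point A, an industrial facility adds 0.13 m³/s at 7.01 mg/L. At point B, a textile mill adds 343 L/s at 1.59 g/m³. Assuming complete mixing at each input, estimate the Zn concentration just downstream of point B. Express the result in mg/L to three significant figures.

0.0315 mg/L

9.5 µg/L = 0.0095 mg/L.
After input A: C = (65.6·0.0095 + 0.13·7.01) / 65.73 = 0.02335 mg/L.
343 L/s = 0.343 m³/s.
After input B: C = (65.73·0.02335 + 0.343·1.59) / 66.07 = 0.03148 mg/L.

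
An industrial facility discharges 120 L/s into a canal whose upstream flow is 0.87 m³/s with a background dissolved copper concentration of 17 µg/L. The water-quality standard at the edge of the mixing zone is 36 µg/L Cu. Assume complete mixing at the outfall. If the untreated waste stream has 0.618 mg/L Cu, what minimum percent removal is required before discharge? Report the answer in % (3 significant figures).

71.9 %

120 L/s = 0.12 m³/s.
17 µg/L = 0.017 mg/L.
36 µg/L = 0.036 mg/L.
Mass balance: 0.036·0.99 = 0.12·Cₑ + 0.87·0.017.
Cₑ = (0.03564 − 0.01479) / 0.12 = 0.1738 mg/L.
Required removal = 1 − 0.1738/0.618 = 71.89 %.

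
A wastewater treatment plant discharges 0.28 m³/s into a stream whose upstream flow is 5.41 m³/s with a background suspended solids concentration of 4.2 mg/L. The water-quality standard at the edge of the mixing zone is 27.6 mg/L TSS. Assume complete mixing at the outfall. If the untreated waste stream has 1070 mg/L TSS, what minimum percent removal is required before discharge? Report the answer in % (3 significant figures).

Mass balance: 27.6·5.69 = 0.28·Cₑ + 5.41·4.2.
Cₑ = (157 − 22.72) / 0.28 = 479.7 mg/L.
Required removal = 1 − 479.7/1070 = 55.17 %.

55.2 %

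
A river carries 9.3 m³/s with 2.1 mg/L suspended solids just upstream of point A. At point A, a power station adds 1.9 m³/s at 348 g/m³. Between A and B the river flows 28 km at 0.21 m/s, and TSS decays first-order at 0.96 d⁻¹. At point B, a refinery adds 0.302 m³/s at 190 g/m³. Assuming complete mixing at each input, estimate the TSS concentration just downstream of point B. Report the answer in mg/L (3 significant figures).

After input A: C = (9.3·2.1 + 1.9·348) / 11.2 = 60.78 mg/L.
Over the 28 km reach to input B (t = 1.333e+05 s = 1.543 d), decay gives C = 60.78·exp(−0.96·1.543) = 13.82 mg/L.
After input B: C = (11.2·13.82 + 0.302·190) / 11.5 = 18.44 mg/L.

18.4 mg/L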